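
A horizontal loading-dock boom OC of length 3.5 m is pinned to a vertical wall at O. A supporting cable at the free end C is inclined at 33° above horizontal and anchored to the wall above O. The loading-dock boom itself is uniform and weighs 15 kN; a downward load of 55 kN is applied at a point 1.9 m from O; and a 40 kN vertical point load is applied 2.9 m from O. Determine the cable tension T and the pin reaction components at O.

ΣM about O: T·sin33°·3.5 − 15·1.75 − 55·1.9 − 40·2.9 = 0 → T = 246.75/(3.5·0.544639) = 129.444 ≈ 129.4 kN.
ΣF_x = 0: O_x − T·cos33° = 0 → O_x = 129.444 × 0.838671 = 108.6 kN.
ΣF_y = 0: O_y + T·sin33° − 15 − 55 − 40 = 0 → O_y = 110 − 129.444 × 0.544639 = 39.50 kN.

T = 129.4 kN, O_x = 108.6 kN, O_y = 39.50 kN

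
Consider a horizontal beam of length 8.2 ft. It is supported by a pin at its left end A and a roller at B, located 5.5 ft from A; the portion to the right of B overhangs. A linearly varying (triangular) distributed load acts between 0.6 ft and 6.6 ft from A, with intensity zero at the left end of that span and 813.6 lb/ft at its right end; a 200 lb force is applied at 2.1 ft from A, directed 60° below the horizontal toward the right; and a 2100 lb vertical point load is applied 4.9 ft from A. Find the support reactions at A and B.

Resultant of the triangular load: ½ × 813.6 × 6 = 2440.8 lb, acting at 4.6 ft from A (one-third of the span from the peak).
Taking moments about A: B_y·5.5 − (½·813.6·6)·4.6 − 200·sin60°·2.1 − 2100·4.9 = 0 → B_y = 21881.4/5.5 = 3978.44 ≈ 3978 lb.
ΣF_y = 0: A_y + 3978.44 − ½·813.6·6 − 200·sin60° − 2100 = 0 → A_y = 735.6 lb.
ΣF_x = 0: A_x + 200·cos60° = 0 → A_x = -100.0 lb.

A_x = -100.0 lb, A_y = 735.6 lb, B_y = 3978 lb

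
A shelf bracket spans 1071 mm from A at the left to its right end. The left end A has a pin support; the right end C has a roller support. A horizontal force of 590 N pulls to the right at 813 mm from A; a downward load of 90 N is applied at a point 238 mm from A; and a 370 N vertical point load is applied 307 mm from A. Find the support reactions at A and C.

Taking moments about A: C_y·1071 − 90·238 − 370·307 = 0 → C_y = 135010/1071 = 126.06 ≈ 126.1 N.
ΣF_y = 0: A_y + 126.06 − 90 − 370 = 0 → A_y = 333.9 N.
ΣF_x = 0: A_x + 590 = 0 → A_x = -590.0 N.

A_x = -590.0 N, A_y = 333.9 N, C_y = 126.1 N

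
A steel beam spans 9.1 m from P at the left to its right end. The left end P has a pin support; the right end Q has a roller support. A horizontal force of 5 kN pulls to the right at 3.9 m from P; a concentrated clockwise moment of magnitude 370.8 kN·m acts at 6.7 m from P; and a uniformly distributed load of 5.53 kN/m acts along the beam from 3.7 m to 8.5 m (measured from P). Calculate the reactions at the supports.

P_x = -5.000 kN, P_y = -32.00 kN, Q_y = 58.54 kN

Resultant of the distributed load: 5.53 × 4.8 = 26.544 kN at 6.1 m from P.
Taking moments about P: Q_y·9.1 − 370.8 − (5.53·4.8)·6.1 = 0 → Q_y = 532.7184/9.1 = 58.5405 ≈ 58.54 kN.
ΣF_y = 0: P_y + 58.5405 − 5.53·4.8 = 0 → P_y = -32.00 kN.
ΣF_x = 0: P_x + 5 = 0 → P_x = -5.000 kN.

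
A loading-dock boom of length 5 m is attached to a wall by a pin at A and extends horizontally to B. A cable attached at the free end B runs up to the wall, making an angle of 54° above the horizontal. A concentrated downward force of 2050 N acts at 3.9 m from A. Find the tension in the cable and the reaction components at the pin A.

ΣM about A: T·sin54°·5 − 2050·3.9 = 0 → T = 7995/(5·0.809017) = 1976.47 ≈ 1976 N.
ΣF_x = 0: A_x − T·cos54° = 0 → A_x = 1976.47 × 0.587785 = 1162 N.
ΣF_y = 0: A_y + T·sin54° − 2050 = 0 → A_y = 2050 − 1976.47 × 0.809017 = 451.0 N.

T = 1976 N, A_x = 1162 N, A_y = 451.0 N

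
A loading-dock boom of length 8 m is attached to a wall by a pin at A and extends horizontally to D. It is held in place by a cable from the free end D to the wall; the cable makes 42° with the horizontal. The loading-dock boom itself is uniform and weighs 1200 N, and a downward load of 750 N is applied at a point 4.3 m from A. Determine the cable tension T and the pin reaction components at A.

ΣM about A: T·sin42°·8 − 1200·4 − 750·4.3 = 0 → T = 8025/(8·0.669131) = 1499.15 ≈ 1499 N.
ΣF_x = 0: A_x − T·cos42° = 0 → A_x = 1499.15 × 0.743145 = 1114 N.
ΣF_y = 0: A_y + T·sin42° − 1200 − 750 = 0 → A_y = 1950 − 1499.15 × 0.669131 = 946.9 N.

T = 1499 N, A_x = 1114 N, A_y = 946.9 N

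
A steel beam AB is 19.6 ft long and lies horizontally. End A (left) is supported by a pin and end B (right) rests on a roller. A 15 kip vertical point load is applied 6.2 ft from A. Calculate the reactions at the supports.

Moments about A: B_y·19.6 − 15·6.2 = 0 → B_y = 93/19.6 = 4.7449 ≈ 4.745 kip.
ΣF_y = 0: A_y + 4.7449 − 15 = 0 → A_y = 10.26 kip.
ΣF_x = 0: no horizontal applied forces, so A_x = 0.

A_x = 0, A_y = 10.26 kip, B_y = 4.745 kip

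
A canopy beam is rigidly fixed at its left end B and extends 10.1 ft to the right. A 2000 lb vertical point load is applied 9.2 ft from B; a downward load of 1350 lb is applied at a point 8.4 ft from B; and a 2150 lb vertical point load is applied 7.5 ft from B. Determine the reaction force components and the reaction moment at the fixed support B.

B_x = 0, B_y = 5500 lb, M_B = 45860 lb·ft

ΣF_x = 0: B_x = 0.
ΣF_y = 0: B_y − 2000 − 1350 − 2150 = 0 → B_y = 5500 lb.
ΣM about B: M_B − 2000·9.2 − 1350·8.4 − 2150·7.5 = 0 → M_B = 45860 lb·ft.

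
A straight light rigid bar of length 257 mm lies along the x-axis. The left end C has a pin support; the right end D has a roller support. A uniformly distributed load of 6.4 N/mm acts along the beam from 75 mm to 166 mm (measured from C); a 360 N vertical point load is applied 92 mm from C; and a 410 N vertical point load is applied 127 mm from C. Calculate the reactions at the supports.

Resultant of the distributed load: 6.4 × 91 = 582.4 N at 120.5 mm from C.
ΣM about C: D_y·257 − (6.4·91)·120.5 − 360·92 − 410·127 = 0 → D_y = 155369.2/257 = 604.549 ≈ 604.5 N.
ΣF_y = 0: C_y + 604.549 − 6.4·91 − 360 − 410 = 0 → C_y = 747.9 N.
ΣF_x = 0: no horizontal applied forces, so C_x = 0.

C_x = 0, C_y = 747.9 N, D_y = 604.5 N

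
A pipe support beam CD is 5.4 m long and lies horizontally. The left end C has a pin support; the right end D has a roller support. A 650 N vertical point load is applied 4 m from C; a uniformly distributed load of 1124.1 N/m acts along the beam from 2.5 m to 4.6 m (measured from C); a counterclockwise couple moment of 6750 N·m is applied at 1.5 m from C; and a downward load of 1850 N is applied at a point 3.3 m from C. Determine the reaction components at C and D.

C_x = 0, C_y = 2947 N, D_y = 1914 N

Resultant of the distributed load: 1124.1 × 2.1 = 2360.61 N at 3.55 m from C.
ΣM about C: D_y·5.4 − 650·4 − (1124.1·2.1)·3.55 + 6750 − 1850·3.3 = 0 → D_y = 10335.1655/5.4 = 1913.92 ≈ 1914 N.
ΣF_y = 0: C_y + 1913.92 − 650 − 1124.1·2.1 − 1850 = 0 → C_y = 2947 N.
ΣF_x = 0: no horizontal applied forces, so C_x = 0.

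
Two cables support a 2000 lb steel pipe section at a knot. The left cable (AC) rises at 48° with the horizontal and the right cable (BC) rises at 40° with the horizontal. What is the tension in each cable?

T_AC = 1533 lb, T_BC = 1339 lb

ΣF_x = 0: −T_AC·cos48° + T_BC·cos40° = 0 → T_BC = 0.873488·T_AC.
ΣF_y = 0: T_AC·sin48° + T_BC·sin40° = 2000.
Substitute: T_AC·(0.743145 + 0.873488·0.642788) = 2000 → T_AC = 1533.02 ≈ 1533 lb.
Then T_BC = 0.873488 × 1533.02 = 1339 lb.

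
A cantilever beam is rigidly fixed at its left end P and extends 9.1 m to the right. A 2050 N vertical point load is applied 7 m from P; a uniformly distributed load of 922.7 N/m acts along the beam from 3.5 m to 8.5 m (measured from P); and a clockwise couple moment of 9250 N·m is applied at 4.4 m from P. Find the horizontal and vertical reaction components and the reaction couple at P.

P_x = 0, P_y = 6664 N, M_P = 51280 N·m

Resultant of the distributed load: 922.7 × 5 = 4613.5 N at 6 m from P.
ΣF_x = 0: P_x = 0.
ΣF_y = 0: P_y − 2050 − 922.7·5 = 0 → P_y = 6664 N.
ΣM about P: M_P − 2050·7 − (922.7·5)·6 − 9250 = 0 → M_P = 51280 N·m.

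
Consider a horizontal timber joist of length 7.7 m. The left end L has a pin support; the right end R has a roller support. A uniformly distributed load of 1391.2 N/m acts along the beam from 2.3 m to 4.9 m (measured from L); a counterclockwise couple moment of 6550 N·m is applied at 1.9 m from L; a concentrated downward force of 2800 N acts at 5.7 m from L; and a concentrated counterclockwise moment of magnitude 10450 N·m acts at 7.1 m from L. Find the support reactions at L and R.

Resultant of the distributed load: 1391.2 × 2.6 = 3617.12 N at 3.6 m from L.
ΣM about L: R_y·7.7 − (1391.2·2.6)·3.6 + 6550 − 2800·5.7 + 10450 = 0 → R_y = 11981.632/7.7 = 1556.06 ≈ 1556 N.
ΣF_y = 0: L_y + 1556.06 − 1391.2·2.6 − 2800 = 0 → L_y = 4861 N.
ΣF_x = 0: no horizontal applied forces, so L_x = 0.

L_x = 0, L_y = 4861 N, R_y = 1556 N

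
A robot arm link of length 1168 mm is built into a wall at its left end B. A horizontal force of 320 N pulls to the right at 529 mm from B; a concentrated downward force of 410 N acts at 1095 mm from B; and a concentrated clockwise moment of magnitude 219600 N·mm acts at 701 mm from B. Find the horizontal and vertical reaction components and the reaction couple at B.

B_x = -320.0 N, B_y = 410.0 N, M_B = 668600 N·mm

ΣF_x = 0: B_x + 320 = 0 → B_x = -320.0 N.
ΣF_y = 0: B_y − 410 = 0 → B_y = 410.0 N.
ΣM about B: M_B − 410·1095 − 219600 = 0 → M_B = 668600 N·mm.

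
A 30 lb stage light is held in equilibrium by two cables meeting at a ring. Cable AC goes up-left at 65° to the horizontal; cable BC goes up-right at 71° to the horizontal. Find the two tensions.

T_AC = 14.06 lb, T_BC = 18.25 lb

ΣF_x = 0: −T_AC·cos65° + T_BC·cos71° = 0 → T_BC = 1.29809·T_AC.
ΣF_y = 0: T_AC·sin65° + T_BC·sin71° = 30.
Substitute: T_AC·(0.906308 + 1.29809·0.945519) = 30 → T_AC = 14.0602 ≈ 14.06 lb.
Then T_BC = 1.29809 × 14.0602 = 18.25 lb.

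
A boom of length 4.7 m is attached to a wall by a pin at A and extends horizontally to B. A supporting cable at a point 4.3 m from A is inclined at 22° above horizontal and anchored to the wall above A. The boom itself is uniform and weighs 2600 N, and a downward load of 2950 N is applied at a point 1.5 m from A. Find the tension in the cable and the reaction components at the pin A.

ΣM about A: T·sin22°·4.3 − 2600·2.35 − 2950·1.5 = 0 → T = 10535/(4.3·0.374607) = 6540.19 ≈ 6540 N.
ΣF_x = 0: A_x − T·cos22° = 0 → A_x = 6540.19 × 0.927184 = 6064 N.
ΣF_y = 0: A_y + T·sin22° − 2600 − 2950 = 0 → A_y = 5550 − 6540.19 × 0.374607 = 3100 N.

T = 6540 N, A_x = 6064 N, A_y = 3100 N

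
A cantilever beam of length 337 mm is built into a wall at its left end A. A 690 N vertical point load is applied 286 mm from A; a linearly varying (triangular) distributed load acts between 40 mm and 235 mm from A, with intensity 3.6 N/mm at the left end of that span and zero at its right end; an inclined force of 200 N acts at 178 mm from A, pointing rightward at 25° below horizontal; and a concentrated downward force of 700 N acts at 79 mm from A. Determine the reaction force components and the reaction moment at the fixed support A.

A_x = -181.3 N, A_y = 1826 N, M_A = 304500 N·mm

Resultant of the triangular load: ½ × 3.6 × 195 = 351 N, acting at 105 mm from A (one-third of the span from the peak).
ΣF_x = 0: A_x + 200·cos25° = 0 → A_x = -181.3 N.
ΣF_y = 0: A_y − 690 − ½·3.6·195 − 200·sin25° − 700 = 0 → A_y = 1826 N.
ΣM about A: M_A − 690·286 − (½·3.6·195)·105 − 200·sin25°·178 − 700·79 = 0 → M_A = 304500 N·mm.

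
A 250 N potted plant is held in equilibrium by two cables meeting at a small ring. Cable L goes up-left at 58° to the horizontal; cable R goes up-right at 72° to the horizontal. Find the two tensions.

T_L = 100.8 N, T_R = 172.9 N

ΣF_x = 0: −T_L·cos58° + T_R·cos72° = 0 → T_R = 1.71485·T_L.
ΣF_y = 0: T_L·sin58° + T_R·sin72° = 250.
Substitute: T_L·(0.848048 + 1.71485·0.951057) = 250 → T_L = 100.848 ≈ 100.8 N.
Then T_R = 1.71485 × 100.848 = 172.9 N.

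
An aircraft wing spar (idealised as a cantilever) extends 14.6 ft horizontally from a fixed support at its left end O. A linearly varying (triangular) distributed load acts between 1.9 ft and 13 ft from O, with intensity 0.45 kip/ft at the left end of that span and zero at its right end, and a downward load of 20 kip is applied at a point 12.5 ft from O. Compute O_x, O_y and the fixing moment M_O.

Resultant of the triangular load: ½ × 0.45 × 11.1 = 2.4975 kip, acting at 5.6 ft from O (one-third of the span from the peak).
ΣF_x = 0: O_x = 0.
ΣF_y = 0: O_y − ½·0.45·11.1 − 20 = 0 → O_y = 22.50 kip.
ΣM about O: M_O − (½·0.45·11.1)·5.6 − 20·12.5 = 0 → M_O = 264.0 kip·ft.

O_x = 0, O_y = 22.50 kip, M_O = 264.0 kip·ft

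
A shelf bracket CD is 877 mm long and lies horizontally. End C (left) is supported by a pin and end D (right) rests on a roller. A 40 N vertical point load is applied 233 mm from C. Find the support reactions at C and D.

C_x = 0, C_y = 29.37 N, D_y = 10.63 N

Taking moments about C: D_y·877 − 40·233 = 0 → D_y = 9320/877 = 10.6271 ≈ 10.63 N.
ΣF_y = 0: C_y + 10.6271 − 40 = 0 → C_y = 29.37 N.
ΣF_x = 0: no horizontal applied forces, so C_x = 0.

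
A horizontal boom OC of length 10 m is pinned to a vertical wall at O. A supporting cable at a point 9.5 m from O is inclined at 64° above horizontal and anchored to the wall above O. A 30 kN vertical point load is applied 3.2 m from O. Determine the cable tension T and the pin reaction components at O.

T = 11.24 kN, O_x = 4.929 kN, O_y = 19.89 kN

ΣM about O: T·sin64°·9.5 − 30·3.2 = 0 → T = 96/(9.5·0.898794) = 11.2431 ≈ 11.24 kN.
ΣF_x = 0: O_x − T·cos64° = 0 → O_x = 11.2431 × 0.438371 = 4.929 kN.
ΣF_y = 0: O_y + T·sin64° − 30 = 0 → O_y = 30 − 11.2431 × 0.898794 = 19.89 kN.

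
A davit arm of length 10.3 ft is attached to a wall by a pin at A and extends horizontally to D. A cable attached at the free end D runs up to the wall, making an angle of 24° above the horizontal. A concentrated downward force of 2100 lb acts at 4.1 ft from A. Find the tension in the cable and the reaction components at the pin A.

ΣM about A: T·sin24°·10.3 − 2100·4.1 = 0 → T = 8610/(10.3·0.406737) = 2055.19 ≈ 2055 lb.
ΣF_x = 0: A_x − T·cos24° = 0 → A_x = 2055.19 × 0.913545 = 1878 lb.
ΣF_y = 0: A_y + T·sin24° − 2100 = 0 → A_y = 2100 − 2055.19 × 0.406737 = 1264 lb.

T = 2055 lb, A_x = 1878 lb, A_y = 1264 lb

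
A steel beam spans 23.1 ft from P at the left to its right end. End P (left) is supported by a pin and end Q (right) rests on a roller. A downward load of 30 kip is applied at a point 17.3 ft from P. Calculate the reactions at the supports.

P_x = 0, P_y = 7.532 kip, Q_y = 22.47 kip

Taking moments about P: Q_y·23.1 − 30·17.3 = 0 → Q_y = 519/23.1 = 22.4675 ≈ 22.47 kip.
ΣF_y = 0: P_y + 22.4675 − 30 = 0 → P_y = 7.532 kip.
ΣF_x = 0: no horizontal applied forces, so P_x = 0.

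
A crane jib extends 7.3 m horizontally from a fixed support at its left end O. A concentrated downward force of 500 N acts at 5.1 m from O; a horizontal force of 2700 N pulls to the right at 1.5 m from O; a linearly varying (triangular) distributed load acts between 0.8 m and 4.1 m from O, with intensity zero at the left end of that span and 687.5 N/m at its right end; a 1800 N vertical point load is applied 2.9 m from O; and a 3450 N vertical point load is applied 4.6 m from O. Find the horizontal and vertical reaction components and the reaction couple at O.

Resultant of the triangular load: ½ × 687.5 × 3.3 = 1134.375 N, acting at 3 m from O (one-third of the span from the peak).
ΣF_x = 0: O_x + 2700 = 0 → O_x = -2700 N.
ΣF_y = 0: O_y − 500 − ½·687.5·3.3 − 1800 − 3450 = 0 → O_y = 6884 N.
ΣM about O: M_O − 500·5.1 − (½·687.5·3.3)·3 − 1800·2.9 − 3450·4.6 = 0 → M_O = 27040 N·m.

O_x = -2700 N, O_y = 6884 N, M_O = 27040 N·m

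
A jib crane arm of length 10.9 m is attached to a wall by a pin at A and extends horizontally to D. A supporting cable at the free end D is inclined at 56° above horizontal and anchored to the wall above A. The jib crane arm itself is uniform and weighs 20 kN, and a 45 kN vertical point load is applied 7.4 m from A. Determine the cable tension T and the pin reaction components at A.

ΣM about A: T·sin56°·10.9 − 20·5.45 − 45·7.4 = 0 → T = 442/(10.9·0.829038) = 48.9127 ≈ 48.91 kN.
ΣF_x = 0: A_x − T·cos56° = 0 → A_x = 48.9127 × 0.559193 = 27.35 kN.
ΣF_y = 0: A_y + T·sin56° − 20 − 45 = 0 → A_y = 65 − 48.9127 × 0.829038 = 24.45 kN.

T = 48.91 kN, A_x = 27.35 kN, A_y = 24.45 kN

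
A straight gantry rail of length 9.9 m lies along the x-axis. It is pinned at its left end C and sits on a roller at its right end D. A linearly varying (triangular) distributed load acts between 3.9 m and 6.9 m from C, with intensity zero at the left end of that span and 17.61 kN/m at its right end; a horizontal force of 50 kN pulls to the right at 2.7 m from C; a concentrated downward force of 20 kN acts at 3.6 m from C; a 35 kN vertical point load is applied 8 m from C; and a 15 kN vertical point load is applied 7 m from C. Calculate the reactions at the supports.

C_x = -50.00 kN, C_y = 34.51 kN, D_y = 61.90 kN

Resultant of the triangular load: ½ × 17.61 × 3 = 26.415 kN, acting at 5.9 m from C (one-third of the span from the peak).
ΣM about C: D_y·9.9 − (½·17.61·3)·5.9 − 20·3.6 − 35·8 − 15·7 = 0 → D_y = 612.8485/9.9 = 61.9039 ≈ 61.90 kN.
ΣF_y = 0: C_y + 61.9039 − ½·17.61·3 − 20 − 35 − 15 = 0 → C_y = 34.51 kN.
ΣF_x = 0: C_x + 50 = 0 → C_x = -50.00 kN.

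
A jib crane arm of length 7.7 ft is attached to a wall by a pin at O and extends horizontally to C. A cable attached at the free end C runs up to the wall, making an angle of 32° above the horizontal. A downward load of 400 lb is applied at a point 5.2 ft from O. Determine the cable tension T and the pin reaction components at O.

ΣM about O: T·sin32°·7.7 − 400·5.2 = 0 → T = 2080/(7.7·0.529919) = 509.757 ≈ 509.8 lb.
ΣF_x = 0: O_x − T·cos32° = 0 → O_x = 509.757 × 0.848048 = 432.3 lb.
ΣF_y = 0: O_y + T·sin32° − 400 = 0 → O_y = 400 − 509.757 × 0.529919 = 129.9 lb.

T = 509.8 lb, O_x = 432.3 lb, O_y = 129.9 lb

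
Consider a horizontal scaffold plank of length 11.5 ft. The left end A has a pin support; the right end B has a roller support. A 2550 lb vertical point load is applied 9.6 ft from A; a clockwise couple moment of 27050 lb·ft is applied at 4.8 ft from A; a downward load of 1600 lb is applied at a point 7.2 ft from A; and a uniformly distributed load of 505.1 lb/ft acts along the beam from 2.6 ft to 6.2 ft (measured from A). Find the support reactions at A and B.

A_x = 0, A_y = -210.0 lb, B_y = 6178 lb

Resultant of the distributed load: 505.1 × 3.6 = 1818.36 lb at 4.4 ft from A.
Taking moments about A: B_y·11.5 − 2550·9.6 − 27050 − 1600·7.2 − (505.1·3.6)·4.4 = 0 → B_y = 71050.784/11.5 = 6178.33 ≈ 6178 lb.
ΣF_y = 0: A_y + 6178.33 − 2550 − 1600 − 505.1·3.6 = 0 → A_y = -210.0 lb.
ΣF_x = 0: no horizontal applied forces, so A_x = 0.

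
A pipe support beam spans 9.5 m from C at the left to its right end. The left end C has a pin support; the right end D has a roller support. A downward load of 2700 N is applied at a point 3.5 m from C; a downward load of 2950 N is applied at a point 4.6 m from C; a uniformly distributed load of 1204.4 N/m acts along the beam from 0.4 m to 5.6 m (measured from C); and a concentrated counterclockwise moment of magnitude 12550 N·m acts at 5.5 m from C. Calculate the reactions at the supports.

C_x = 0, C_y = 8833 N, D_y = 3080 N

Resultant of the distributed load: 1204.4 × 5.2 = 6262.88 N at 3 m from C.
ΣM about C: D_y·9.5 − 2700·3.5 − 2950·4.6 − (1204.4·5.2)·3 + 12550 = 0 → D_y = 29258.64/9.5 = 3079.86 ≈ 3080 N.
ΣF_y = 0: C_y + 3079.86 − 2700 − 2950 − 1204.4·5.2 = 0 → C_y = 8833 N.
ΣF_x = 0: no horizontal applied forces, so C_x = 0.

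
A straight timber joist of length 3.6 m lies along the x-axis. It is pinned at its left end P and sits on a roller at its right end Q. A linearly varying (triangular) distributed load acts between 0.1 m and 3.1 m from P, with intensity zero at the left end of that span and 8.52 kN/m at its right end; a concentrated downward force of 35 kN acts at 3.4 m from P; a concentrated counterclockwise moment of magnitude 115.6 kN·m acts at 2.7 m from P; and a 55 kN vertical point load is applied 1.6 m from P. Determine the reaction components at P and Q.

P_x = 0, P_y = 69.94 kN, Q_y = 32.84 kN

Resultant of the triangular load: ½ × 8.52 × 3 = 12.78 kN, acting at 2.1 m from P (one-third of the span from the peak).
ΣM about P: Q_y·3.6 − (½·8.52·3)·2.1 − 35·3.4 + 115.6 − 55·1.6 = 0 → Q_y = 118.238/3.6 = 32.8439 ≈ 32.84 kN.
ΣF_y = 0: P_y + 32.8439 − ½·8.52·3 − 35 − 55 = 0 → P_y = 69.94 kN.
ΣF_x = 0: no horizontal applied forces, so P_x = 0.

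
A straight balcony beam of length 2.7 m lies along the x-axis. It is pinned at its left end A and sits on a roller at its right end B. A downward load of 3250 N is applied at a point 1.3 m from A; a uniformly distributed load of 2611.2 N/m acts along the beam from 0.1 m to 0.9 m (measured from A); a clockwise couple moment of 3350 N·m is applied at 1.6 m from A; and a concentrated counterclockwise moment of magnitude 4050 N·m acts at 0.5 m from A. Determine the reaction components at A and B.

Resultant of the distributed load: 2611.2 × 0.8 = 2088.96 N at 0.5 m from A.
Taking moments about A: B_y·2.7 − 3250·1.3 − (2611.2·0.8)·0.5 − 3350 + 4050 = 0 → B_y = 4569.48/2.7 = 1692.4 ≈ 1692 N.
ΣF_y = 0: A_y + 1692.4 − 3250 − 2611.2·0.8 = 0 → A_y = 3647 N.
ΣF_x = 0: no horizontal applied forces, so A_x = 0.

A_x = 0, A_y = 3647 N, B_y = 1692 N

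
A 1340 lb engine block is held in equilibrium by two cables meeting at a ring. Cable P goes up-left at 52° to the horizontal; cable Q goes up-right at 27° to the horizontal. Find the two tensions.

T_P = 1216 lb, T_Q = 840.4 lb

ΣF_x = 0: −T_P·cos52° + T_Q·cos27° = 0 → T_Q = 0.690973·T_P.
ΣF_y = 0: T_P·sin52° + T_Q·sin27° = 1340.
Substitute: T_P·(0.788011 + 0.690973·0.45399) = 1340 → T_P = 1216.3 ≈ 1216 lb.
Then T_Q = 0.690973 × 1216.3 = 840.4 lb.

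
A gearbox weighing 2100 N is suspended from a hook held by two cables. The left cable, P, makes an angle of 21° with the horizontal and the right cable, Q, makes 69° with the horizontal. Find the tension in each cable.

T_P = 752.6 N, T_Q = 1961 N

ΣF_x = 0: −T_P·cos21° + T_Q·cos69° = 0 → T_Q = 2.60509·T_P.
ΣF_y = 0: T_P·sin21° + T_Q·sin69° = 2100.
Substitute: T_P·(0.358368 + 2.60509·0.93358) = 2100 → T_P = 752.573 ≈ 752.6 N.
Then T_Q = 2.60509 × 752.573 = 1961 N.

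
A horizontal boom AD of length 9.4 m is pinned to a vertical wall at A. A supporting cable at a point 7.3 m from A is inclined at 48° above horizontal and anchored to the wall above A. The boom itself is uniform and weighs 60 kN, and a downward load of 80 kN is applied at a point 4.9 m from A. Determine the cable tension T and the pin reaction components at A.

T = 124.2 kN, A_x = 83.13 kN, A_y = 47.67 kN

ΣM about A: T·sin48°·7.3 − 60·4.7 − 80·4.9 = 0 → T = 674/(7.3·0.743145) = 124.241 ≈ 124.2 kN.
ΣF_x = 0: A_x − T·cos48° = 0 → A_x = 124.241 × 0.669131 = 83.13 kN.
ΣF_y = 0: A_y + T·sin48° − 60 − 80 = 0 → A_y = 140 − 124.241 × 0.743145 = 47.67 kN.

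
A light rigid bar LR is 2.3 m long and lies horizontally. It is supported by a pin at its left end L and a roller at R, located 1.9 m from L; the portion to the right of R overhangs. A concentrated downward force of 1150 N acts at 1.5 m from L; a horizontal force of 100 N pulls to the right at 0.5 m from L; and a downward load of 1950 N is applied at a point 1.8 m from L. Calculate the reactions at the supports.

L_x = -100.0 N, L_y = 344.7 N, R_y = 2755 N

Taking moments about L: R_y·1.9 − 1150·1.5 − 1950·1.8 = 0 → R_y = 5235/1.9 = 2755.26 ≈ 2755 N.
ΣF_y = 0: L_y + 2755.26 − 1150 − 1950 = 0 → L_y = 344.7 N.
ΣF_x = 0: L_x + 100 = 0 → L_x = -100.0 N.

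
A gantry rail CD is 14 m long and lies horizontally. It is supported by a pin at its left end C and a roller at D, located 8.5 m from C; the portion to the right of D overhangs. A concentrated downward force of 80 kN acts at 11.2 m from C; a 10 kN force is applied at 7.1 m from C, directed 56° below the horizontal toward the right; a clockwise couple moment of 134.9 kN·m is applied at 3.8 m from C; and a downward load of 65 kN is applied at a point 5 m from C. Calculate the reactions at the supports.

C_x = -5.592 kN, C_y = -13.15 kN, D_y = 166.4 kN

Taking moments about C: D_y·8.5 − 80·11.2 − 10·sin56°·7.1 − 134.9 − 65·5 = 0 → D_y = 1414.76/8.5 = 166.442 ≈ 166.4 kN.
ΣF_y = 0: C_y + 166.442 − 80 − 10·sin56° − 65 = 0 → C_y = -13.15 kN.
ΣF_x = 0: C_x + 10·cos56° = 0 → C_x = -5.592 kN.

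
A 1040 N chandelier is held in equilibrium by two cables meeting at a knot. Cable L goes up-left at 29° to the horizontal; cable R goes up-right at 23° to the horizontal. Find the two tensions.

ΣF_x = 0: −T_L·cos29° + T_R·cos23° = 0 → T_R = 0.950152·T_L.
ΣF_y = 0: T_L·sin29° + T_R·sin23° = 1040.
Substitute: T_L·(0.48481 + 0.950152·0.390731) = 1040 → T_L = 1214.86 ≈ 1215 N.
Then T_R = 0.950152 × 1214.86 = 1154 N.

T_L = 1215 N, T_R = 1154 N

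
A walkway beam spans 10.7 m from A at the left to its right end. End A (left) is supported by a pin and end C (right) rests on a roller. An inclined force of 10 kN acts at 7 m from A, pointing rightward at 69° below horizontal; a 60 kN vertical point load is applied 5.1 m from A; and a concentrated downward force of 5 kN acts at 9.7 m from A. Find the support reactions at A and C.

A_x = -3.584 kN, A_y = 35.10 kN, C_y = 39.24 kN

Moments about A: C_y·10.7 − 10·sin69°·7 − 60·5.1 − 5·9.7 = 0 → C_y = 419.851/10.7 = 39.2384 ≈ 39.24 kN.
ΣF_y = 0: A_y + 39.2384 − 10·sin69° − 60 − 5 = 0 → A_y = 35.10 kN.
ΣF_x = 0: A_x + 10·cos69° = 0 → A_x = -3.584 kN.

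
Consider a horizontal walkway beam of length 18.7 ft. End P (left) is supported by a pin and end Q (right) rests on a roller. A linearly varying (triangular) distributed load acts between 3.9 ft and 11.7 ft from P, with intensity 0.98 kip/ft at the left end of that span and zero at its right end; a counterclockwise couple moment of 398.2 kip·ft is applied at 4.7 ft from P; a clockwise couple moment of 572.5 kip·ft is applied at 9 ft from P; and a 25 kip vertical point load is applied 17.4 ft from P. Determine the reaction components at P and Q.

P_x = 0, P_y = -5.089 kip, Q_y = 33.91 kip

Resultant of the triangular load: ½ × 0.98 × 7.8 = 3.822 kip, acting at 6.5 ft from P (one-third of the span from the peak).
Taking moments about P: Q_y·18.7 − (½·0.98·7.8)·6.5 + 398.2 − 572.5 − 25·17.4 = 0 → Q_y = 634.143/18.7 = 33.9114 ≈ 33.91 kip.
ΣF_y = 0: P_y + 33.9114 − ½·0.98·7.8 − 25 = 0 → P_y = -5.089 kip.
ΣF_x = 0: no horizontal applied forces, so P_x = 0.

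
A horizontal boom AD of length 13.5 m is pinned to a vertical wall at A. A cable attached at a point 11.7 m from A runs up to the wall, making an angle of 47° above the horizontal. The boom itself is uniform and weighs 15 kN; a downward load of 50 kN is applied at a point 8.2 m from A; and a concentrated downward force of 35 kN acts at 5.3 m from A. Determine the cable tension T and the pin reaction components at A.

T = 81.43 kN, A_x = 55.53 kN, A_y = 40.45 kN

ΣM about A: T·sin47°·11.7 − 15·6.75 − 50·8.2 − 35·5.3 = 0 → T = 696.75/(11.7·0.731354) = 81.4261 ≈ 81.43 kN.
ΣF_x = 0: A_x − T·cos47° = 0 → A_x = 81.4261 × 0.681998 = 55.53 kN.
ΣF_y = 0: A_y + T·sin47° − 15 − 50 − 35 = 0 → A_y = 100 − 81.4261 × 0.731354 = 40.45 kN.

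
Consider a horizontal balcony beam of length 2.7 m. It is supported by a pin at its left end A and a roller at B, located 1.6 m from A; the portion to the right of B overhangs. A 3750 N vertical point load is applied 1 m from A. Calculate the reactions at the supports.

ΣM about A: B_y·1.6 − 3750·1 = 0 → B_y = 3750/1.6 = 2343.75 ≈ 2344 N.
ΣF_y = 0: A_y + 2343.75 − 3750 = 0 → A_y = 1406 N.
ΣF_x = 0: no horizontal applied forces, so A_x = 0.

A_x = 0, A_y = 1406 N, B_y = 2344 N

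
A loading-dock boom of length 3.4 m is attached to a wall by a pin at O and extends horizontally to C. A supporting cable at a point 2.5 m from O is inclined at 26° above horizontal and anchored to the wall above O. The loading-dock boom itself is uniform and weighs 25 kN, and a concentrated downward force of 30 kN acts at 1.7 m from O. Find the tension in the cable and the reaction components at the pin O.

T = 85.32 kN, O_x = 76.68 kN, O_y = 17.60 kN

ΣM about O: T·sin26°·2.5 − 25·1.7 − 30·1.7 = 0 → T = 93.5/(2.5·0.438371) = 85.3159 ≈ 85.32 kN.
ΣF_x = 0: O_x − T·cos26° = 0 → O_x = 85.3159 × 0.898794 = 76.68 kN.
ΣF_y = 0: O_y + T·sin26° − 25 − 30 = 0 → O_y = 55 − 85.3159 × 0.438371 = 17.60 kN.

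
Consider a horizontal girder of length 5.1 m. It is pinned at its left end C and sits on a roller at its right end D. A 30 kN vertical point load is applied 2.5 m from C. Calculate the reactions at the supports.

ΣM about C: D_y·5.1 − 30·2.5 = 0 → D_y = 75/5.1 = 14.7059 ≈ 14.71 kN.
ΣF_y = 0: C_y + 14.7059 − 30 = 0 → C_y = 15.29 kN.
ΣF_x = 0: no horizontal applied forces, so C_x = 0.

C_x = 0, C_y = 15.29 kN, D_y = 14.71 kN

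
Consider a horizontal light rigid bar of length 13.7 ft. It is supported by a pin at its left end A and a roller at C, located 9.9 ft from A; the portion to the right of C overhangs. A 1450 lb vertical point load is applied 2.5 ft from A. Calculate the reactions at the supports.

Moments about A: C_y·9.9 − 1450·2.5 = 0 → C_y = 3625/9.9 = 366.162 ≈ 366.2 lb.
ΣF_y = 0: A_y + 366.162 − 1450 = 0 → A_y = 1084 lb.
ΣF_x = 0: no horizontal applied forces, so A_x = 0.

A_x = 0, A_y = 1084 lb, C_y = 366.2 lb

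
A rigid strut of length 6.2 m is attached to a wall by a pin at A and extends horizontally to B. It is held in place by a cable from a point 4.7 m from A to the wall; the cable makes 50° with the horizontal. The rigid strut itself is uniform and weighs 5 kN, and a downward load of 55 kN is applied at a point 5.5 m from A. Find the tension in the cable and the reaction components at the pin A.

ΣM about A: T·sin50°·4.7 − 5·3.1 − 55·5.5 = 0 → T = 318/(4.7·0.766044) = 88.3234 ≈ 88.32 kN.
ΣF_x = 0: A_x − T·cos50° = 0 → A_x = 88.3234 × 0.642788 = 56.77 kN.
ΣF_y = 0: A_y + T·sin50° − 5 − 55 = 0 → A_y = 60 − 88.3234 × 0.766044 = -7.660 kN.

T = 88.32 kN, A_x = 56.77 kN, A_y = -7.660 kN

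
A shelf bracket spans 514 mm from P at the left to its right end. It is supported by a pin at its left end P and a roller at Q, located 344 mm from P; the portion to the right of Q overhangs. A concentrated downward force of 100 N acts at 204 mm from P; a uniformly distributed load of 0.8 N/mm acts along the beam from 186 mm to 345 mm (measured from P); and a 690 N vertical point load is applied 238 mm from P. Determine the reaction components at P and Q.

P_x = 0, P_y = 282.3 N, Q_y = 634.9 N

Resultant of the distributed load: 0.8 × 159 = 127.2 N at 265.5 mm from P.
Taking moments about P: Q_y·344 − 100·204 − (0.8·159)·265.5 − 690·238 = 0 → Q_y = 218391.6/344 = 634.859 ≈ 634.9 N.
ΣF_y = 0: P_y + 634.859 − 100 − 0.8·159 − 690 = 0 → P_y = 282.3 N.
ΣF_x = 0: no horizontal applied forces, so P_x = 0.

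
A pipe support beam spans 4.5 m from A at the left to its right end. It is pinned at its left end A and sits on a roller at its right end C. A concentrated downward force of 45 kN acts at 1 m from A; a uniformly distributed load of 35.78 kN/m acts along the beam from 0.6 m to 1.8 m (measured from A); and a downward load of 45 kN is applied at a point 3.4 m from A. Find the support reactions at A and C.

Resultant of the distributed load: 35.78 × 1.2 = 42.936 kN at 1.2 m from A.
ΣM about A: C_y·4.5 − 45·1 − (35.78·1.2)·1.2 − 45·3.4 = 0 → C_y = 249.5232/4.5 = 55.4496 ≈ 55.45 kN.
ΣF_y = 0: A_y + 55.4496 − 45 − 35.78·1.2 − 45 = 0 → A_y = 77.49 kN.
ΣF_x = 0: no horizontal applied forces, so A_x = 0.

A_x = 0, A_y = 77.49 kN, C_y = 55.45 kN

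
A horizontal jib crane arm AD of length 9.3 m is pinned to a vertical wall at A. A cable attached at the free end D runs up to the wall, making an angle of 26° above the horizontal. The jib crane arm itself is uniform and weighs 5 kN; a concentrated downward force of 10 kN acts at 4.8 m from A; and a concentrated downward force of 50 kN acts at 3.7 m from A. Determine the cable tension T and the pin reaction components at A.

ΣM about A: T·sin26°·9.3 − 5·4.65 − 10·4.8 − 50·3.7 = 0 → T = 256.25/(9.3·0.438371) = 62.8549 ≈ 62.85 kN.
ΣF_x = 0: A_x − T·cos26° = 0 → A_x = 62.8549 × 0.898794 = 56.49 kN.
ΣF_y = 0: A_y + T·sin26° − 5 − 10 − 50 = 0 → A_y = 65 − 62.8549 × 0.438371 = 37.45 kN.

T = 62.85 kN, A_x = 56.49 kN, A_y = 37.45 kN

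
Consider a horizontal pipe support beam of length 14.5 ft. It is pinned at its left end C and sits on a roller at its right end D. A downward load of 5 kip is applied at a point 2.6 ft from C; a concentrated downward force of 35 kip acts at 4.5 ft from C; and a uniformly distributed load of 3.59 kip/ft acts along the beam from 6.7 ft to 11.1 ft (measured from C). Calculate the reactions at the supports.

C_x = 0, C_y = 34.34 kip, D_y = 21.45 kip

Resultant of the distributed load: 3.59 × 4.4 = 15.796 kip at 8.9 ft from C.
Taking moments about C: D_y·14.5 − 5·2.6 − 35·4.5 − (3.59·4.4)·8.9 = 0 → D_y = 311.0844/14.5 = 21.4541 ≈ 21.45 kip.
ΣF_y = 0: C_y + 21.4541 − 5 − 35 − 3.59·4.4 = 0 → C_y = 34.34 kip.
ΣF_x = 0: no horizontal applied forces, so C_x = 0.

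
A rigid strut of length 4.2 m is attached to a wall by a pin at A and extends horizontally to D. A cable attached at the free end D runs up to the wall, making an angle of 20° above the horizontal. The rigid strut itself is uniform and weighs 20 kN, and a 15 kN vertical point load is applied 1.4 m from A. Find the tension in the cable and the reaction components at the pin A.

T = 43.86 kN, A_x = 41.21 kN, A_y = 20.00 kN

ΣM about A: T·sin20°·4.2 − 20·2.1 − 15·1.4 = 0 → T = 63/(4.2·0.34202) = 43.8571 ≈ 43.86 kN.
ΣF_x = 0: A_x − T·cos20° = 0 → A_x = 43.8571 × 0.939693 = 41.21 kN.
ΣF_y = 0: A_y + T·sin20° − 20 − 15 = 0 → A_y = 35 − 43.8571 × 0.34202 = 20.00 kN.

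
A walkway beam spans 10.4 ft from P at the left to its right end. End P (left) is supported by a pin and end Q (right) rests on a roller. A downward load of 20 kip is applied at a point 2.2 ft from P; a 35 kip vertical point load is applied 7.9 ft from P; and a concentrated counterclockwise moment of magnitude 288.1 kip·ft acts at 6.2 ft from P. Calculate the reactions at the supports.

Moments about P: Q_y·10.4 − 20·2.2 − 35·7.9 + 288.1 = 0 → Q_y = 32.4/10.4 = 3.11538 ≈ 3.115 kip.
ΣF_y = 0: P_y + 3.11538 − 20 − 35 = 0 → P_y = 51.88 kip.
ΣF_x = 0: no horizontal applied forces, so P_x = 0.

P_x = 0, P_y = 51.88 kip, Q_y = 3.115 kip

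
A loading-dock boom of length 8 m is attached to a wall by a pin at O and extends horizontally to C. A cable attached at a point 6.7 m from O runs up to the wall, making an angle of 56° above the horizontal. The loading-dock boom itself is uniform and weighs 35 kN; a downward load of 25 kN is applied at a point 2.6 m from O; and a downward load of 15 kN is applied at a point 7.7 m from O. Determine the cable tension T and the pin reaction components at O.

ΣM about O: T·sin56°·6.7 − 35·4 − 25·2.6 − 15·7.7 = 0 → T = 320.5/(6.7·0.829038) = 57.7004 ≈ 57.70 kN.
ΣF_x = 0: O_x − T·cos56° = 0 → O_x = 57.7004 × 0.559193 = 32.27 kN.
ΣF_y = 0: O_y + T·sin56° − 35 − 25 − 15 = 0 → O_y = 75 − 57.7004 × 0.829038 = 27.16 kN.

T = 57.70 kN, O_x = 32.27 kN, O_y = 27.16 kN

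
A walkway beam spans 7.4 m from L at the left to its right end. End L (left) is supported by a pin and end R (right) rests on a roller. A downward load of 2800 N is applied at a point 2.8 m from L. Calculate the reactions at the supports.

ΣM about L: R_y·7.4 − 2800·2.8 = 0 → R_y = 7840/7.4 = 1059.46 ≈ 1059 N.
ΣF_y = 0: L_y + 1059.46 − 2800 = 0 → L_y = 1741 N.
ΣF_x = 0: no horizontal applied forces, so L_x = 0.

L_x = 0, L_y = 1741 N, R_y = 1059 N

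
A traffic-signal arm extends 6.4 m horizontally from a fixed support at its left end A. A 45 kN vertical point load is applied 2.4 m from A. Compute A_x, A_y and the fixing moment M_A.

A_x = 0, A_y = 45.00 kN, M_A = 108.0 kN·m

ΣF_x = 0: A_x = 0.
ΣF_y = 0: A_y − 45 = 0 → A_y = 45.00 kN.
ΣM about A: M_A − 45·2.4 = 0 → M_A = 108.0 kN·m.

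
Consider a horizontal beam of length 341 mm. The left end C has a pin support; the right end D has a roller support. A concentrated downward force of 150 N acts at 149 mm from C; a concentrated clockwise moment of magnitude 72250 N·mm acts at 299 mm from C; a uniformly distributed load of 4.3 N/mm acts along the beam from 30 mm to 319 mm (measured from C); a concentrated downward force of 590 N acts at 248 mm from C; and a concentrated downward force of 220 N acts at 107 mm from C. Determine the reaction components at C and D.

Resultant of the distributed load: 4.3 × 289 = 1242.7 N at 174.5 mm from C.
Moments about C: D_y·341 − 150·149 − 72250 − (4.3·289)·174.5 − 590·248 − 220·107 = 0 → D_y = 481311.15/341 = 1411.47 ≈ 1411 N.
ΣF_y = 0: C_y + 1411.47 − 150 − 4.3·289 − 590 − 220 = 0 → C_y = 791.2 N.
ΣF_x = 0: no horizontal applied forces, so C_x = 0.

C_x = 0, C_y = 791.2 N, D_y = 1411 N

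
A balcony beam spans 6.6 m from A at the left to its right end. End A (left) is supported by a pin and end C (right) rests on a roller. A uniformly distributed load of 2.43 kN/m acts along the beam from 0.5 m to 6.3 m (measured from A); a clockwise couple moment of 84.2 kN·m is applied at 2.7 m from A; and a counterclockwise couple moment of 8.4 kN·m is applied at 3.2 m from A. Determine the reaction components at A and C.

A_x = 0, A_y = -4.651 kN, C_y = 18.75 kN

Resultant of the distributed load: 2.43 × 5.8 = 14.094 kN at 3.4 m from A.
ΣM about A: C_y·6.6 − (2.43·5.8)·3.4 − 84.2 + 8.4 = 0 → C_y = 123.7196/6.6 = 18.7454 ≈ 18.75 kN.
ΣF_y = 0: A_y + 18.7454 − 2.43·5.8 = 0 → A_y = -4.651 kN.
ΣF_x = 0: no horizontal applied forces, so A_x = 0.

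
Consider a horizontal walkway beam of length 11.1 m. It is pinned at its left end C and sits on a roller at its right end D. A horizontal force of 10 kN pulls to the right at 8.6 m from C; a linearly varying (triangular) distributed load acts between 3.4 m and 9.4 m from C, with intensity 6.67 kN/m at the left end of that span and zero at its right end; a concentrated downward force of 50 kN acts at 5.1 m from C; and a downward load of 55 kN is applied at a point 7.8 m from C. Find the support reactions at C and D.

C_x = -10.00 kN, C_y = 53.65 kN, D_y = 71.36 kN

Resultant of the triangular load: ½ × 6.67 × 6 = 20.01 kN, acting at 5.4 m from C (one-third of the span from the peak).
ΣM about C: D_y·11.1 − (½·6.67·6)·5.4 − 50·5.1 − 55·7.8 = 0 → D_y = 792.054/11.1 = 71.3562 ≈ 71.36 kN.
ΣF_y = 0: C_y + 71.3562 − ½·6.67·6 − 50 − 55 = 0 → C_y = 53.65 kN.
ΣF_x = 0: C_x + 10 = 0 → C_x = -10.00 kN.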